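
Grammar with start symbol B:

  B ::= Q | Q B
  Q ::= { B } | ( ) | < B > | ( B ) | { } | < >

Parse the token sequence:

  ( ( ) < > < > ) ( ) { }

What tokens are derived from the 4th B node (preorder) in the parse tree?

[B [Q ( [B [Q ( )] [B [Q < >] [B [Q < >]]]] )] [B [Q ( )] [B [Q { }]]]]

< >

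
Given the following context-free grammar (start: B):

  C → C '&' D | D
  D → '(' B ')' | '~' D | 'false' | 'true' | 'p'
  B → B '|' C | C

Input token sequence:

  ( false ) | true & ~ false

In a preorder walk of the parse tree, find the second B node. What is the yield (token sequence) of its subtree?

( false )

[B [B [C [D ( [B [C [D false]]] )]]] | [C [C [D true]] & [D ~ [D false]]]]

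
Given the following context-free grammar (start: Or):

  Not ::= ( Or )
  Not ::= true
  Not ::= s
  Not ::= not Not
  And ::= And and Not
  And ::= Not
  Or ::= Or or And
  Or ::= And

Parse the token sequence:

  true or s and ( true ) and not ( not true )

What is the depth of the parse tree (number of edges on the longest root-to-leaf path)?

8

[Or [Or [And [Not true]]] or [And [And [And [Not s]] and [Not ( [Or [And [Not true]]] )]] and [Not not [Not ( [Or [And [Not not [Not true]]]] )]]]]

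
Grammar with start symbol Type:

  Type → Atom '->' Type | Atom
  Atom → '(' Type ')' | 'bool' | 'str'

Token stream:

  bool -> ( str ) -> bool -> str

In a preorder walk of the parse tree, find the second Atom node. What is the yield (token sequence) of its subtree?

( str )

[Type [Atom bool] -> [Type [Atom ( [Type [Atom str]] )] -> [Type [Atom bool] -> [Type [Atom str]]]]]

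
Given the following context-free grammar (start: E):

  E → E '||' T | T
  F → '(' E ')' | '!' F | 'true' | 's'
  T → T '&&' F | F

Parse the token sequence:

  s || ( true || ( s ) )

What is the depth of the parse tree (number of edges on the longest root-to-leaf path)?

[E [E [T [F s]]] || [T [F ( [E [E [T [F true]]] || [T [F ( [E [T [F s]]] )]]] )]]]

9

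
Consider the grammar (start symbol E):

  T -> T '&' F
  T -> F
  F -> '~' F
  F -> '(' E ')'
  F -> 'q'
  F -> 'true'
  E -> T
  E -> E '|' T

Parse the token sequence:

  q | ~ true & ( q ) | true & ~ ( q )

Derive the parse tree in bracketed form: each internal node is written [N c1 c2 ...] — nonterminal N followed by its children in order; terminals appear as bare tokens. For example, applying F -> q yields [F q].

E
E | T
E | T | T
T | T | T
F | T | T
q | T | T
q | T & F | T
q | F & F | T
q | ~ F & F | T
q | ~ true & F | T
q | ~ true & ( E ) | T
q | ~ true & ( T ) | T
q | ~ true & ( F ) | T
q | ~ true & ( q ) | T
q | ~ true & ( q ) | T & F
q | ~ true & ( q ) | F & F
q | ~ true & ( q ) | true & F
q | ~ true & ( q ) | true & ~ F
q | ~ true & ( q ) | true & ~ ( E )
q | ~ true & ( q ) | true & ~ ( T )
q | ~ true & ( q ) | true & ~ ( F )
q | ~ true & ( q ) | true & ~ ( q )

[E [E [E [T [F q]]] | [T [T [F ~ [F true]]] & [F ( [E [T [F q]]] )]]] | [T [T [F true]] & [F ~ [F ( [E [T [F q]]] )]]]]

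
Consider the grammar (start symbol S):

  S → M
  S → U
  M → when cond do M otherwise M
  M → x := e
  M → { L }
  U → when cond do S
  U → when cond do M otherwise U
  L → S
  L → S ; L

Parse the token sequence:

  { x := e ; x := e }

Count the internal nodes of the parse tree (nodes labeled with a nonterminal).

[S [M { [L [S [M x := e]] ; [L [S [M x := e]]]] }]]

8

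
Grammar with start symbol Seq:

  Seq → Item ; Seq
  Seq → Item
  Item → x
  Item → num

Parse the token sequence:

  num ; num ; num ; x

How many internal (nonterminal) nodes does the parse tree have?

[Seq [Item num] ; [Seq [Item num] ; [Seq [Item num] ; [Seq [Item x]]]]]

8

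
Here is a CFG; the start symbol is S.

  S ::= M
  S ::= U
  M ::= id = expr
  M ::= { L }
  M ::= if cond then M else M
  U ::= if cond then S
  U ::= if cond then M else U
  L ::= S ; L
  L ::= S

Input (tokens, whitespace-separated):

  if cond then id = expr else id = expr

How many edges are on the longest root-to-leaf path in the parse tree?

[S [M if cond then [M id = expr] else [M id = expr]]]

3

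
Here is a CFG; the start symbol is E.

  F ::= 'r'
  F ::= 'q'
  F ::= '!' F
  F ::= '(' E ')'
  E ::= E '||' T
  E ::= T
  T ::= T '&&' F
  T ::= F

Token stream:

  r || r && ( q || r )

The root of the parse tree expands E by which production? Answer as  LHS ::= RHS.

E ::= E '||' T

[E [E [T [F r]]] || [T [T [F r]] && [F ( [E [E [T [F q]]] || [T [F r]]] )]]]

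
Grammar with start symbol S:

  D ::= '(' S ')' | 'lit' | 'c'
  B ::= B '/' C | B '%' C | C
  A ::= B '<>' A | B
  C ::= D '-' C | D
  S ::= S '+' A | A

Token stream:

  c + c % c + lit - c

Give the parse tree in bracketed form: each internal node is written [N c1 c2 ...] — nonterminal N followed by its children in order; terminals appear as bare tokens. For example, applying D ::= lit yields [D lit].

S
S + A
S + A + A
A + A + A
B + A + A
C + A + A
D + A + A
c + A + A
c + B + A
c + B % C + A
c + C % C + A
c + D % C + A
c + c % C + A
c + c % D + A
c + c % c + A
c + c % c + B
c + c % c + C
c + c % c + D - C
c + c % c + lit - C
c + c % c + lit - D
c + c % c + lit - c

[S [S [S [A [B [C [D c]]]]] + [A [B [B [C [D c]]] % [C [D c]]]]] + [A [B [C [D lit] - [C [D c]]]]]]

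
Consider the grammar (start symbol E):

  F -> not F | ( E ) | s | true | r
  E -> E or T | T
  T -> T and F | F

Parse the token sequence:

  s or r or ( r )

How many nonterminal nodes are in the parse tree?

[E [E [E [T [F s]]] or [T [F r]]] or [T [F ( [E [T [F r]]] )]]]

12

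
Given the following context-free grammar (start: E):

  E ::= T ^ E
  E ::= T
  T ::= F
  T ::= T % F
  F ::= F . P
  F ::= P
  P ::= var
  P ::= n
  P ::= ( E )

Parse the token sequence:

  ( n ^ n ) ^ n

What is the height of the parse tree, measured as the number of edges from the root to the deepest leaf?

[E [T [F [P ( [E [T [F [P n]]] ^ [E [T [F [P n]]]]] )]]] ^ [E [T [F [P n]]]]]

9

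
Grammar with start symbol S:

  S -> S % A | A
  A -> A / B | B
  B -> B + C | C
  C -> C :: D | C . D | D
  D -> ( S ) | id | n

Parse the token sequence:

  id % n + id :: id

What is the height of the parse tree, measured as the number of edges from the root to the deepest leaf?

[S [S [A [B [C [D id]]]]] % [A [B [B [C [D n]]] + [C [C [D id]] :: [D id]]]]]

6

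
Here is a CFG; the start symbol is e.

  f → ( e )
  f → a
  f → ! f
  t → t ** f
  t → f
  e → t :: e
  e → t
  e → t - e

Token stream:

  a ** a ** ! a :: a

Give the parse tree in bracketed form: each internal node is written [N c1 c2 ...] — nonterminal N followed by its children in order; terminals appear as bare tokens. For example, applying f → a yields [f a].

e
t :: e
t ** f :: e
t ** f ** f :: e
f ** f ** f :: e
a ** f ** f :: e
a ** a ** f :: e
a ** a ** ! f :: e
a ** a ** ! a :: e
a ** a ** ! a :: t
a ** a ** ! a :: f
a ** a ** ! a :: a

[e [t [t [t [f a]] ** [f a]] ** [f ! [f a]]] :: [e [t [f a]]]]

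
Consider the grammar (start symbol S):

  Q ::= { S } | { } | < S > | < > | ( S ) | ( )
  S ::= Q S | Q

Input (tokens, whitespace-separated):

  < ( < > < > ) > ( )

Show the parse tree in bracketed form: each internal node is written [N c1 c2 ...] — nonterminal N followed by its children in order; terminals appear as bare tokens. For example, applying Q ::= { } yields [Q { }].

S
Q S
< S > S
< Q > S
< ( S ) > S
< ( Q S ) > S
< ( < > S ) > S
< ( < > Q ) > S
< ( < > < > ) > S
< ( < > < > ) > Q
< ( < > < > ) > ( )

[S [Q < [S [Q ( [S [Q < >] [S [Q < >]]] )]] >] [S [Q ( )]]]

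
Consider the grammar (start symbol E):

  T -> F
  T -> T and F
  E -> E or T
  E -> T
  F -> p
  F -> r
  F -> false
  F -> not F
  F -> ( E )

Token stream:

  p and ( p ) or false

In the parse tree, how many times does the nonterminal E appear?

[E [E [T [T [F p]] and [F ( [E [T [F p]]] )]]] or [T [F false]]]

3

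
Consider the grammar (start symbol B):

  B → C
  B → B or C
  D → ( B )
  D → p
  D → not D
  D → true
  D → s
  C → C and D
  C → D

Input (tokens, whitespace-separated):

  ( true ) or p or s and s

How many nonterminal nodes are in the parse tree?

[B [B [B [C [D ( [B [C [D true]]] )]]] or [C [D p]]] or [C [C [D s]] and [D s]]]

14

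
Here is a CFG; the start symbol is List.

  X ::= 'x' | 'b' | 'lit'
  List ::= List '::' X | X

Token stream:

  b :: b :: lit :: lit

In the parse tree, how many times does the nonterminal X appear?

[List [List [List [List [X b]] :: [X b]] :: [X lit]] :: [X lit]]

4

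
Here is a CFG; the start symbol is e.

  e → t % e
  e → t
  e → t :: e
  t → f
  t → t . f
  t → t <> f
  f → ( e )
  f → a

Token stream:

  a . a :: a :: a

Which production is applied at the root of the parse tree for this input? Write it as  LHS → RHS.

[e [t [t [f a]] . [f a]] :: [e [t [f a]] :: [e [t [f a]]]]]

e → t :: e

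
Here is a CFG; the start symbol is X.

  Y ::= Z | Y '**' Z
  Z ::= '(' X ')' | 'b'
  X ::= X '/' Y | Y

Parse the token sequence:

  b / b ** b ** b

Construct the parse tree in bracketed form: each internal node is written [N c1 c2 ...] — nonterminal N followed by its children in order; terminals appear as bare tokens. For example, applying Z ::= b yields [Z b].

[X [X [Y [Z b]]] / [Y [Y [Y [Z b]] ** [Z b]] ** [Z b]]]

X
X / Y
Y / Y
Z / Y
b / Y
b / Y ** Z
b / Y ** Z ** Z
b / Z ** Z ** Z
b / b ** Z ** Z
b / b ** b ** Z
b / b ** b ** b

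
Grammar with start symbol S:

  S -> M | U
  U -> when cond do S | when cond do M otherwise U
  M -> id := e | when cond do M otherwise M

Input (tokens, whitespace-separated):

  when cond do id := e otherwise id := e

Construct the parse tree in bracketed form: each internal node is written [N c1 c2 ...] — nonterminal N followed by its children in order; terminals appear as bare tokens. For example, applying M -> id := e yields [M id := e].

S
M
when cond do M otherwise M
when cond do id := e otherwise M
when cond do id := e otherwise id := e

[S [M when cond do [M id := e] otherwise [M id := e]]]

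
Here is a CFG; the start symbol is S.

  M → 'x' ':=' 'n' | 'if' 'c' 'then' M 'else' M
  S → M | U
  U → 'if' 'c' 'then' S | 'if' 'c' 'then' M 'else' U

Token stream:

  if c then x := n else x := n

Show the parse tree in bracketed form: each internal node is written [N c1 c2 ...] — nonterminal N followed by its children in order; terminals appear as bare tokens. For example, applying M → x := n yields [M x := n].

S
M
if c then M else M
if c then x := n else M
if c then x := n else x := n

[S [M if c then [M x := n] else [M x := n]]]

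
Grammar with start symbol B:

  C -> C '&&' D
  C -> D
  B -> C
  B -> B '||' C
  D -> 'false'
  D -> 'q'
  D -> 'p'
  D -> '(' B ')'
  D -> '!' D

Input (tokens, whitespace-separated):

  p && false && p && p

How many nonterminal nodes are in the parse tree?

[B [C [C [C [C [D p]] && [D false]] && [D p]] && [D p]]]

9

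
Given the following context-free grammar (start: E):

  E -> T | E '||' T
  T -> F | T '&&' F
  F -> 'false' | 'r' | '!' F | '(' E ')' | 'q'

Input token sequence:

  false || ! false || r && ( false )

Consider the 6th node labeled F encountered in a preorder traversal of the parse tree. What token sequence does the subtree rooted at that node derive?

[E [E [E [T [F false]]] || [T [F ! [F false]]]] || [T [T [F r]] && [F ( [E [T [F false]]] )]]]

false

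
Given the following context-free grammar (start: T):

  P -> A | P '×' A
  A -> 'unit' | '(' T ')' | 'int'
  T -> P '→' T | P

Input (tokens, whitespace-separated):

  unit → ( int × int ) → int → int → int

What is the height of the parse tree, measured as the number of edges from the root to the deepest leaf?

8

[T [P [A unit]] → [T [P [A ( [T [P [P [A int]] × [A int]]] )]] → [T [P [A int]] → [T [P [A int]] → [T [P [A int]]]]]]]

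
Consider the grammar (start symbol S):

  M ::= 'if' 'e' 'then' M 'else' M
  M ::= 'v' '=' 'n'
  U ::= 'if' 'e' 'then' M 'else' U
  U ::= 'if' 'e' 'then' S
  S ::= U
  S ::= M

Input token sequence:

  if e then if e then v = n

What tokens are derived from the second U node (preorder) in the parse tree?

[S [U if e then [S [U if e then [S [M v = n]]]]]]

if e then v = n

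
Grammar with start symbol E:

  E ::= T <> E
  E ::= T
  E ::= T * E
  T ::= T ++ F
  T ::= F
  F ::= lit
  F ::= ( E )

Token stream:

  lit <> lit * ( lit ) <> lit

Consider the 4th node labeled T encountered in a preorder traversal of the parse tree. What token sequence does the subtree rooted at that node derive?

lit

[E [T [F lit]] <> [E [T [F lit]] * [E [T [F ( [E [T [F lit]]] )]] <> [E [T [F lit]]]]]]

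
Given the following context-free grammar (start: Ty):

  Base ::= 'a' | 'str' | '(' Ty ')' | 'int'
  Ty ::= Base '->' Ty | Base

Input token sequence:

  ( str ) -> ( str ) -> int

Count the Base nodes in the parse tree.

5

[Ty [Base ( [Ty [Base str]] )] -> [Ty [Base ( [Ty [Base str]] )] -> [Ty [Base int]]]]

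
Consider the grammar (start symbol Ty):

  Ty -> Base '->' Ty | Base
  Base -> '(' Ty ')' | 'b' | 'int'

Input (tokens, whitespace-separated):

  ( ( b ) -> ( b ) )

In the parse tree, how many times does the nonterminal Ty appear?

[Ty [Base ( [Ty [Base ( [Ty [Base b]] )] -> [Ty [Base ( [Ty [Base b]] )]]] )]]

5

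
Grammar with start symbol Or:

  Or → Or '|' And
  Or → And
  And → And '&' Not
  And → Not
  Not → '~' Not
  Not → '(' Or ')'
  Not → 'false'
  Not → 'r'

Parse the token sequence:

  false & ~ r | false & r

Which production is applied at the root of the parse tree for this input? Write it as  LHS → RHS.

Or → Or '|' And

[Or [Or [And [And [Not false]] & [Not ~ [Not r]]]] | [And [And [Not false]] & [Not r]]]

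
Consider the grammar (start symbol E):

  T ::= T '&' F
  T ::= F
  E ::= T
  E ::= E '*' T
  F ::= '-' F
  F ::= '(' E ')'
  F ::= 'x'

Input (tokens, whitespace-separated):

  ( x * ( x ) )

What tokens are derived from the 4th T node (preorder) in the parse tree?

[E [T [F ( [E [E [T [F x]]] * [T [F ( [E [T [F x]]] )]]] )]]]

x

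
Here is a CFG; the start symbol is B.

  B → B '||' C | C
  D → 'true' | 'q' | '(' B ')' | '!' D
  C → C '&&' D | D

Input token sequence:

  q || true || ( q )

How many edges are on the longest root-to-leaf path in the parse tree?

6

[B [B [B [C [D q]]] || [C [D true]]] || [C [D ( [B [C [D q]]] )]]]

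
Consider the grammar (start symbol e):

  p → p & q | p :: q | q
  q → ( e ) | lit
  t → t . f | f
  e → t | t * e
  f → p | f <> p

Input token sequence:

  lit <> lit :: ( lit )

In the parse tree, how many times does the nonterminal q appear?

4

[e [t [f [f [p [q lit]]] <> [p [p [q lit]] :: [q ( [e [t [f [p [q lit]]]]] )]]]]]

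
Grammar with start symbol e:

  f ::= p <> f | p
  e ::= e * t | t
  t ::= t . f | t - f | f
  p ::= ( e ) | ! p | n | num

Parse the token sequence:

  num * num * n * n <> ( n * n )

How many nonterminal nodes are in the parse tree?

26

[e [e [e [e [t [f [p num]]]] * [t [f [p num]]]] * [t [f [p n]]]] * [t [f [p n] <> [f [p ( [e [e [t [f [p n]]]] * [t [f [p n]]]] )]]]]]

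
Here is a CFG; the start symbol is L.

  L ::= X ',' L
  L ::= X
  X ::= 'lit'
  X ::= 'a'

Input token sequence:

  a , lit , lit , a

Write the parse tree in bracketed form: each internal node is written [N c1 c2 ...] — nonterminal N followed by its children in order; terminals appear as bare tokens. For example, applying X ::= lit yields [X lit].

L
X , L
a , L
a , X , L
a , lit , L
a , lit , X , L
a , lit , lit , L
a , lit , lit , X
a , lit , lit , a

[L [X a] , [L [X lit] , [L [X lit] , [L [X a]]]]]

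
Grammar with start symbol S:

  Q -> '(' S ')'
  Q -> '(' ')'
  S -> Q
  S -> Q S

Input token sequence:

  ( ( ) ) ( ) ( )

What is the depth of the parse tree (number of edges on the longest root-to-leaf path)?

[S [Q ( [S [Q ( )]] )] [S [Q ( )] [S [Q ( )]]]]

4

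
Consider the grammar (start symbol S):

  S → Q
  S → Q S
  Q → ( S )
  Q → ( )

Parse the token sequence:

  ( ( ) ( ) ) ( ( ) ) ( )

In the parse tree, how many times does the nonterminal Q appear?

6

[S [Q ( [S [Q ( )] [S [Q ( )]]] )] [S [Q ( [S [Q ( )]] )] [S [Q ( )]]]]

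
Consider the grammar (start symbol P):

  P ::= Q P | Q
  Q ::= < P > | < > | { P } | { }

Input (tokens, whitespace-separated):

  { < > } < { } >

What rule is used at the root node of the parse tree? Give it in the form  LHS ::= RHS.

P ::= Q P

[P [Q { [P [Q < >]] }] [P [Q < [P [Q { }]] >]]]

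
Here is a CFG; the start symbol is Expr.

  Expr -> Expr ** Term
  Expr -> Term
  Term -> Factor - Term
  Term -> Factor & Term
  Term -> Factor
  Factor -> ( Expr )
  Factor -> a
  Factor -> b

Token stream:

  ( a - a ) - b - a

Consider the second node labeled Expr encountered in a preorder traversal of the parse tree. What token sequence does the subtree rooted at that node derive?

a - a

[Expr [Term [Factor ( [Expr [Term [Factor a] - [Term [Factor a]]]] )] - [Term [Factor b] - [Term [Factor a]]]]]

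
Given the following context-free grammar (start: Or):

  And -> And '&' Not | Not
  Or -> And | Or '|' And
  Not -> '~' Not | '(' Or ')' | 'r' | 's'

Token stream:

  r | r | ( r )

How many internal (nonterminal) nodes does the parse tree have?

[Or [Or [Or [And [Not r]]] | [And [Not r]]] | [And [Not ( [Or [And [Not r]]] )]]]

12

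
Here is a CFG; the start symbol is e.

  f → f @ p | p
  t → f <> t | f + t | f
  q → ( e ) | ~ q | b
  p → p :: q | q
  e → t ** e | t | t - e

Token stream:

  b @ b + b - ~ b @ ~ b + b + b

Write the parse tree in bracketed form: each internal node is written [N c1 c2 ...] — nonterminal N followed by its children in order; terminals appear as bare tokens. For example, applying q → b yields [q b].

[e [t [f [f [p [q b]]] @ [p [q b]]] + [t [f [p [q b]]]]] - [e [t [f [f [p [q ~ [q b]]]] @ [p [q ~ [q b]]]] + [t [f [p [q b]]] + [t [f [p [q b]]]]]]]]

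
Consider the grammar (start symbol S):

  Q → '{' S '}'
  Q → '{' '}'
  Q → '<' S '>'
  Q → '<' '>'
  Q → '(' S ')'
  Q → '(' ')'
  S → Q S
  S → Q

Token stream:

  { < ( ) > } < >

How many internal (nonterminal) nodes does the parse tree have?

8

[S [Q { [S [Q < [S [Q ( )]] >]] }] [S [Q < >]]]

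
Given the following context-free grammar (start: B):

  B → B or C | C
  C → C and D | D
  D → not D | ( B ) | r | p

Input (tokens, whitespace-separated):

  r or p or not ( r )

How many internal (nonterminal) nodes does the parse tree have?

[B [B [B [C [D r]]] or [C [D p]]] or [C [D not [D ( [B [C [D r]]] )]]]]

13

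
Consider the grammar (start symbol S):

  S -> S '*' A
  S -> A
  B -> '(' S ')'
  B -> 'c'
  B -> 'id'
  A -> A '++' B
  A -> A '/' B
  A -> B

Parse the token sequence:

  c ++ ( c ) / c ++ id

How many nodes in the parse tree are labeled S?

[S [A [A [A [A [B c]] ++ [B ( [S [A [B c]]] )]] / [B c]] ++ [B id]]]

2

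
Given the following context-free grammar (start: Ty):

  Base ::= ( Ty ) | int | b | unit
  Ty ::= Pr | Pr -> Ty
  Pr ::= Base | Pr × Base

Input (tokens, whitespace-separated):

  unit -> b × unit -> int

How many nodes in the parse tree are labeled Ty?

3

[Ty [Pr [Base unit]] -> [Ty [Pr [Pr [Base b]] × [Base unit]] -> [Ty [Pr [Base int]]]]]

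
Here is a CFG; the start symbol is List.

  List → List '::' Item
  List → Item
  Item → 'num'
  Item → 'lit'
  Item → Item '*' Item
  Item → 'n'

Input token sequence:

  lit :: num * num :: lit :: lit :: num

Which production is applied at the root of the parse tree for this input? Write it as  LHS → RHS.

[List [List [List [List [List [Item lit]] :: [Item [Item num] * [Item num]]] :: [Item lit]] :: [Item lit]] :: [Item num]]

List → List '::' Item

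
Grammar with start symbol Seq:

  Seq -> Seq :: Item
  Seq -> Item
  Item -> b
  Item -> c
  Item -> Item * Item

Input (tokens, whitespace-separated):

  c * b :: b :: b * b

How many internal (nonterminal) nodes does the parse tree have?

10

[Seq [Seq [Seq [Item [Item c] * [Item b]]] :: [Item b]] :: [Item [Item b] * [Item b]]]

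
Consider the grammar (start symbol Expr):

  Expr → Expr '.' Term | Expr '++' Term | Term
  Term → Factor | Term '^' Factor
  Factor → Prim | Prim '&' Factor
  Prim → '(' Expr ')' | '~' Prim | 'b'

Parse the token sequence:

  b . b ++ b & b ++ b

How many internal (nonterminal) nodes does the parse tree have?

18

[Expr [Expr [Expr [Expr [Term [Factor [Prim b]]]] . [Term [Factor [Prim b]]]] ++ [Term [Factor [Prim b] & [Factor [Prim b]]]]] ++ [Term [Factor [Prim b]]]]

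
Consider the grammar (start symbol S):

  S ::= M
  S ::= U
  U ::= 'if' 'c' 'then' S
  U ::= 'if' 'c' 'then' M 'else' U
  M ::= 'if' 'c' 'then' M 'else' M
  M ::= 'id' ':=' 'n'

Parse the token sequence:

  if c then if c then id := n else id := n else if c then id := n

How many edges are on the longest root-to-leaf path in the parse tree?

5

[S [U if c then [M if c then [M id := n] else [M id := n]] else [U if c then [S [M id := n]]]]]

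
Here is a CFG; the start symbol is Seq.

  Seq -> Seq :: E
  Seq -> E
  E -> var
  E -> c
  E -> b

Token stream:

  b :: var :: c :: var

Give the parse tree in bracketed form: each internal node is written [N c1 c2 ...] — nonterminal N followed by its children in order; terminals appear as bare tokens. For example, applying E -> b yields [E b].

[Seq [Seq [Seq [Seq [E b]] :: [E var]] :: [E c]] :: [E var]]

Seq
Seq :: E
Seq :: E :: E
Seq :: E :: E :: E
E :: E :: E :: E
b :: E :: E :: E
b :: var :: E :: E
b :: var :: c :: E
b :: var :: c :: var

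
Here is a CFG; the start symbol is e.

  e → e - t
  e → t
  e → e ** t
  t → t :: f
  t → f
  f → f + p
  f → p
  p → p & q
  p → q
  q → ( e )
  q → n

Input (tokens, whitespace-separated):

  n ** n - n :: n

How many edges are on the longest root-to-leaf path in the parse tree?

7

[e [e [e [t [f [p [q n]]]]] ** [t [f [p [q n]]]]] - [t [t [f [p [q n]]]] :: [f [p [q n]]]]]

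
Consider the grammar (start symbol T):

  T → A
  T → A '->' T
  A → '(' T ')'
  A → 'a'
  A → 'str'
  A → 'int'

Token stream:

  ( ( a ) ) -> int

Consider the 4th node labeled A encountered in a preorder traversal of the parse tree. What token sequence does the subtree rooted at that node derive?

[T [A ( [T [A ( [T [A a]] )]] )] -> [T [A int]]]

int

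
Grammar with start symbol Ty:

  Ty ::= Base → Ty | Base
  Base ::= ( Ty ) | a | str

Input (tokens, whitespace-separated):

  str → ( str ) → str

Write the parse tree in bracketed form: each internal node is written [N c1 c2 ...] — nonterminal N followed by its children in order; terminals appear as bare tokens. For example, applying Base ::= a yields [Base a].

Ty
Base → Ty
str → Ty
str → Base → Ty
str → ( Ty ) → Ty
str → ( Base ) → Ty
str → ( str ) → Ty
str → ( str ) → Base
str → ( str ) → str

[Ty [Base str] → [Ty [Base ( [Ty [Base str]] )] → [Ty [Base str]]]]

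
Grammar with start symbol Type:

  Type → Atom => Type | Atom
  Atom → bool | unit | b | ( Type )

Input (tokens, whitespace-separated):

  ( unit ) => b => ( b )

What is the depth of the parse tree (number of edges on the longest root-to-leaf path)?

6

[Type [Atom ( [Type [Atom unit]] )] => [Type [Atom b] => [Type [Atom ( [Type [Atom b]] )]]]]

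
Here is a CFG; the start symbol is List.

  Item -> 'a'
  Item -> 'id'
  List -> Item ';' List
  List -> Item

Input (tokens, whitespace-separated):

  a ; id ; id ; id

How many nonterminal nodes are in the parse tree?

8

[List [Item a] ; [List [Item id] ; [List [Item id] ; [List [Item id]]]]]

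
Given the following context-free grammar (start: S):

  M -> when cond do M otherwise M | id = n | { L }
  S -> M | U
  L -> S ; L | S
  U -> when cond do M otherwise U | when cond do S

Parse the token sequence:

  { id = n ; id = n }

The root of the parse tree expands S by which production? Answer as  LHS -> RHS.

S -> M

[S [M { [L [S [M id = n]] ; [L [S [M id = n]]]] }]]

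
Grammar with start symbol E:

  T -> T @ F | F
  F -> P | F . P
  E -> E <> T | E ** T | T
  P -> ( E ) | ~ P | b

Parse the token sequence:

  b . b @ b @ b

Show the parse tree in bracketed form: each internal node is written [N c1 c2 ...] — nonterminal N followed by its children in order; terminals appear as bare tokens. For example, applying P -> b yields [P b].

E
T
T @ F
T @ F @ F
F @ F @ F
F . P @ F @ F
P . P @ F @ F
b . P @ F @ F
b . b @ F @ F
b . b @ P @ F
b . b @ b @ F
b . b @ b @ P
b . b @ b @ b

[E [T [T [T [F [F [P b]] . [P b]]] @ [F [P b]]] @ [F [P b]]]]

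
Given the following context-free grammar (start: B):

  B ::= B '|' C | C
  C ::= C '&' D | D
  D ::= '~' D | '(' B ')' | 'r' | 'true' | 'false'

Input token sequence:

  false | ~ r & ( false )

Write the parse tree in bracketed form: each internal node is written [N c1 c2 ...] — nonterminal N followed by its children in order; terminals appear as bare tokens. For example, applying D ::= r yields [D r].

[B [B [C [D false]]] | [C [C [D ~ [D r]]] & [D ( [B [C [D false]]] )]]]

B
B | C
C | C
D | C
false | C
false | C & D
false | D & D
false | ~ D & D
false | ~ r & D
false | ~ r & ( B )
false | ~ r & ( C )
false | ~ r & ( D )
false | ~ r & ( false )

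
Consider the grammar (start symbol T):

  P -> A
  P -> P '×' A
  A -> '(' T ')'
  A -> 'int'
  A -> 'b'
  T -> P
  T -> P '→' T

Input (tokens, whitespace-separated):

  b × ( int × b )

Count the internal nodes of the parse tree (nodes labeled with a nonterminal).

[T [P [P [A b]] × [A ( [T [P [P [A int]] × [A b]]] )]]]

10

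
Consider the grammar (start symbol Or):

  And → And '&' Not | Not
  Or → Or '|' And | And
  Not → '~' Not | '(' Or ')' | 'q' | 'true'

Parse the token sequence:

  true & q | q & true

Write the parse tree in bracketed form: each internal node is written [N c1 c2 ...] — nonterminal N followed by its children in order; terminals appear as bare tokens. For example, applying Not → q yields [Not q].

[Or [Or [And [And [Not true]] & [Not q]]] | [And [And [Not q]] & [Not true]]]

Or
Or | And
And | And
And & Not | And
Not & Not | And
true & Not | And
true & q | And
true & q | And & Not
true & q | Not & Not
true & q | q & Not
true & q | q & true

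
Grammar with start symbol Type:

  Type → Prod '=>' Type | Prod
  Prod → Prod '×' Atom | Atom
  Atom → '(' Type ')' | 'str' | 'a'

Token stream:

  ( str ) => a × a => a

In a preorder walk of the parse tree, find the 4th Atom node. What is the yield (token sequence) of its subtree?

[Type [Prod [Atom ( [Type [Prod [Atom str]]] )]] => [Type [Prod [Prod [Atom a]] × [Atom a]] => [Type [Prod [Atom a]]]]]

a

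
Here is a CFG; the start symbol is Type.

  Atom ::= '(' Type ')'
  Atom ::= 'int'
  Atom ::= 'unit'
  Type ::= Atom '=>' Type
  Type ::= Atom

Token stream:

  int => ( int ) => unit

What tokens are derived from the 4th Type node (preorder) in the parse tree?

[Type [Atom int] => [Type [Atom ( [Type [Atom int]] )] => [Type [Atom unit]]]]

unit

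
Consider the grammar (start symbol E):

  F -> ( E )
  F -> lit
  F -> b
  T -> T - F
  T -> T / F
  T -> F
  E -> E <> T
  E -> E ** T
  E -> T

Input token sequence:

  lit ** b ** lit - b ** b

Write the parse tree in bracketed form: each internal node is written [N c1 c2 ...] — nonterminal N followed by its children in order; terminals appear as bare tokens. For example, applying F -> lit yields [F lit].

[E [E [E [E [T [F lit]]] ** [T [F b]]] ** [T [T [F lit]] - [F b]]] ** [T [F b]]]

E
E ** T
E ** T ** T
E ** T ** T ** T
T ** T ** T ** T
F ** T ** T ** T
lit ** T ** T ** T
lit ** F ** T ** T
lit ** b ** T ** T
lit ** b ** T - F ** T
lit ** b ** F - F ** T
lit ** b ** lit - F ** T
lit ** b ** lit - b ** T
lit ** b ** lit - b ** F
lit ** b ** lit - b ** b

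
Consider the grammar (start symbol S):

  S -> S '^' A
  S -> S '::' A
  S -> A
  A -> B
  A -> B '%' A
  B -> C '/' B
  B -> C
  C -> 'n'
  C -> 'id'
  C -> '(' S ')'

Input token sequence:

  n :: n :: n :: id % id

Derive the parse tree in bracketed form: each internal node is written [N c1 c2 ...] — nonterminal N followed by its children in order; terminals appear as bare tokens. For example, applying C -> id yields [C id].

[S [S [S [S [A [B [C n]]]] :: [A [B [C n]]]] :: [A [B [C n]]]] :: [A [B [C id]] % [A [B [C id]]]]]

S
S :: A
S :: A :: A
S :: A :: A :: A
A :: A :: A :: A
B :: A :: A :: A
C :: A :: A :: A
n :: A :: A :: A
n :: B :: A :: A
n :: C :: A :: A
n :: n :: A :: A
n :: n :: B :: A
n :: n :: C :: A
n :: n :: n :: A
n :: n :: n :: B % A
n :: n :: n :: C % A
n :: n :: n :: id % A
n :: n :: n :: id % B
n :: n :: n :: id % C
n :: n :: n :: id % id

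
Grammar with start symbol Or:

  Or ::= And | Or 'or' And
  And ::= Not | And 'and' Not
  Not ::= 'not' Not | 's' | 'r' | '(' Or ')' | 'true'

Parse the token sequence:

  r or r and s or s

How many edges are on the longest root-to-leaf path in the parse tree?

5

[Or [Or [Or [And [Not r]]] or [And [And [Not r]] and [Not s]]] or [And [Not s]]]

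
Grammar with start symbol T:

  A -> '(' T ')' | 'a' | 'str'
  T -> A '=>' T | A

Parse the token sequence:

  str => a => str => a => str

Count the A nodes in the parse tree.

5

[T [A str] => [T [A a] => [T [A str] => [T [A a] => [T [A str]]]]]]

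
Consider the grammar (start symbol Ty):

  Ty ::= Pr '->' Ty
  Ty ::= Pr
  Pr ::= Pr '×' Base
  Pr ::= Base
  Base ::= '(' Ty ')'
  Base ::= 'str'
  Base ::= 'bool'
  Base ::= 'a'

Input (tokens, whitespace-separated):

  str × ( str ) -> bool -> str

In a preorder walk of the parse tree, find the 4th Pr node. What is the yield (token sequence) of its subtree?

bool

[Ty [Pr [Pr [Base str]] × [Base ( [Ty [Pr [Base str]]] )]] -> [Ty [Pr [Base bool]] -> [Ty [Pr [Base str]]]]]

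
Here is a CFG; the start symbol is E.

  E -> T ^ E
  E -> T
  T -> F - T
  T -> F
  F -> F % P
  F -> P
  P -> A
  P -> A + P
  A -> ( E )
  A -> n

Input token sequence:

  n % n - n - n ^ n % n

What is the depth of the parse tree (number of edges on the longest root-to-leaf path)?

[E [T [F [F [P [A n]]] % [P [A n]]] - [T [F [P [A n]]] - [T [F [P [A n]]]]]] ^ [E [T [F [F [P [A n]]] % [P [A n]]]]]]

7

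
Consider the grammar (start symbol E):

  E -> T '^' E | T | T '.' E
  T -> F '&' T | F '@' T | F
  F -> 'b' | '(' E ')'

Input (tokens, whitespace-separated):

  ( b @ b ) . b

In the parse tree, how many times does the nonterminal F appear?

[E [T [F ( [E [T [F b] @ [T [F b]]]] )]] . [E [T [F b]]]]

4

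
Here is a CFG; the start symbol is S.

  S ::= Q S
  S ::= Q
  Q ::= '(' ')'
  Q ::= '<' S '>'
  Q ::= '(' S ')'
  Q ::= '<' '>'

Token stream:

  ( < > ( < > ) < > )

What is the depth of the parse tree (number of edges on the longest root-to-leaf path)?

[S [Q ( [S [Q < >] [S [Q ( [S [Q < >]] )] [S [Q < >]]]] )]]

7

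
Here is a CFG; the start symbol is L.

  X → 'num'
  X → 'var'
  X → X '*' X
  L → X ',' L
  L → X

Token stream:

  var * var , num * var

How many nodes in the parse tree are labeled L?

2

[L [X [X var] * [X var]] , [L [X [X num] * [X var]]]]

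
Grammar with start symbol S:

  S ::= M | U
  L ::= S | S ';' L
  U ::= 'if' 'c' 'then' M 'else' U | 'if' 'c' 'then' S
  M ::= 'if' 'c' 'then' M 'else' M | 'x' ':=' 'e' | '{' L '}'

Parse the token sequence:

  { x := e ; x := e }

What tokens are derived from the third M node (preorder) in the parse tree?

x := e

[S [M { [L [S [M x := e]] ; [L [S [M x := e]]]] }]]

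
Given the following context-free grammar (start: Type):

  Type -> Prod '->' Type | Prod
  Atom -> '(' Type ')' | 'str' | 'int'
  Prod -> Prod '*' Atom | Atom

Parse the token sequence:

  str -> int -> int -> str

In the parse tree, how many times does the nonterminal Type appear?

4

[Type [Prod [Atom str]] -> [Type [Prod [Atom int]] -> [Type [Prod [Atom int]] -> [Type [Prod [Atom str]]]]]]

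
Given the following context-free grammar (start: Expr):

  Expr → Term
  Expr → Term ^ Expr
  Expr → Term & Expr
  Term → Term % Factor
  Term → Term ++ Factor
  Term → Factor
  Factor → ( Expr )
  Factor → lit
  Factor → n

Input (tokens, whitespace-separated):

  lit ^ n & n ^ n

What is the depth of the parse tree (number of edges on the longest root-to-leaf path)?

6

[Expr [Term [Factor lit]] ^ [Expr [Term [Factor n]] & [Expr [Term [Factor n]] ^ [Expr [Term [Factor n]]]]]]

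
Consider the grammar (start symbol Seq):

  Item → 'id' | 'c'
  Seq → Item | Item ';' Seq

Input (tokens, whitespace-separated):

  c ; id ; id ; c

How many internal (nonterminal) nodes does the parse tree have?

[Seq [Item c] ; [Seq [Item id] ; [Seq [Item id] ; [Seq [Item c]]]]]

8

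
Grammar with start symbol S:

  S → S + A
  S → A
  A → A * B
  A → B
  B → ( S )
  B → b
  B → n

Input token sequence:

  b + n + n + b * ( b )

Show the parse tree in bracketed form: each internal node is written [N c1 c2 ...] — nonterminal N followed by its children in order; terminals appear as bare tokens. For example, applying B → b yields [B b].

S
S + A
S + A + A
S + A + A + A
A + A + A + A
B + A + A + A
b + A + A + A
b + B + A + A
b + n + A + A
b + n + B + A
b + n + n + A
b + n + n + A * B
b + n + n + B * B
b + n + n + b * B
b + n + n + b * ( S )
b + n + n + b * ( A )
b + n + n + b * ( B )
b + n + n + b * ( b )

[S [S [S [S [A [B b]]] + [A [B n]]] + [A [B n]]] + [A [A [B b]] * [B ( [S [A [B b]]] )]]]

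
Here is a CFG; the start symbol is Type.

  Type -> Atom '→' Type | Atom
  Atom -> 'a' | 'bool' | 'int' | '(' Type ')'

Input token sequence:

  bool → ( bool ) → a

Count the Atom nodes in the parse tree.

4

[Type [Atom bool] → [Type [Atom ( [Type [Atom bool]] )] → [Type [Atom a]]]]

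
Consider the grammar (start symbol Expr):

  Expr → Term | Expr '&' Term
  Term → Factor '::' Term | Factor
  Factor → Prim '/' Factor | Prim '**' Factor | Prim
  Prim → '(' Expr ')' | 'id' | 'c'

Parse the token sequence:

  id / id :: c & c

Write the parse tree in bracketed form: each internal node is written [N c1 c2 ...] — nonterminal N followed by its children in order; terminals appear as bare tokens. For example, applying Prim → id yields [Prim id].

Expr
Expr & Term
Term & Term
Factor :: Term & Term
Prim / Factor :: Term & Term
id / Factor :: Term & Term
id / Prim :: Term & Term
id / id :: Term & Term
id / id :: Factor & Term
id / id :: Prim & Term
id / id :: c & Term
id / id :: c & Factor
id / id :: c & Prim
id / id :: c & c

[Expr [Expr [Term [Factor [Prim id] / [Factor [Prim id]]] :: [Term [Factor [Prim c]]]]] & [Term [Factor [Prim c]]]]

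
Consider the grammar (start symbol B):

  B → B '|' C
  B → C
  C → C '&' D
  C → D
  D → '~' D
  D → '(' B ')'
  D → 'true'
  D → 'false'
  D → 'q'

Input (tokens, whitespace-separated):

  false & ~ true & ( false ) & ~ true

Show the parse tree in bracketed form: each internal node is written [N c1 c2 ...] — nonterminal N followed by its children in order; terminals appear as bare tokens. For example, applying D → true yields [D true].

B
C
C & D
C & D & D
C & D & D & D
D & D & D & D
false & D & D & D
false & ~ D & D & D
false & ~ true & D & D
false & ~ true & ( B ) & D
false & ~ true & ( C ) & D
false & ~ true & ( D ) & D
false & ~ true & ( false ) & D
false & ~ true & ( false ) & ~ D
false & ~ true & ( false ) & ~ true

[B [C [C [C [C [D false]] & [D ~ [D true]]] & [D ( [B [C [D false]]] )]] & [D ~ [D true]]]]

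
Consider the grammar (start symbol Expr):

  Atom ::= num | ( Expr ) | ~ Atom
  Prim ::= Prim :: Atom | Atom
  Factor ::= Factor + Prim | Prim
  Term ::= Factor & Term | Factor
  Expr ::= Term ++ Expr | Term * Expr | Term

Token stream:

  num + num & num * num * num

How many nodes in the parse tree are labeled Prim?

5

[Expr [Term [Factor [Factor [Prim [Atom num]]] + [Prim [Atom num]]] & [Term [Factor [Prim [Atom num]]]]] * [Expr [Term [Factor [Prim [Atom num]]]] * [Expr [Term [Factor [Prim [Atom num]]]]]]]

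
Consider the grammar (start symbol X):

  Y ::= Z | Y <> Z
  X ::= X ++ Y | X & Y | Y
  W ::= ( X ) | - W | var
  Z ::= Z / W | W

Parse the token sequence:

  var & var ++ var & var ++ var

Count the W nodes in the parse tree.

5

[X [X [X [X [X [Y [Z [W var]]]] & [Y [Z [W var]]]] ++ [Y [Z [W var]]]] & [Y [Z [W var]]]] ++ [Y [Z [W var]]]]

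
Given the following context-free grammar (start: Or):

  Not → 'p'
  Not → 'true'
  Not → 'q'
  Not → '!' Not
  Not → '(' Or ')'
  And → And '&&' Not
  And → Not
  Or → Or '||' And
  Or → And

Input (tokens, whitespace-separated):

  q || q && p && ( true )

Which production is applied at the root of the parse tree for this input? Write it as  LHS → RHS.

Or → Or '||' And

[Or [Or [And [Not q]]] || [And [And [And [Not q]] && [Not p]] && [Not ( [Or [And [Not true]]] )]]]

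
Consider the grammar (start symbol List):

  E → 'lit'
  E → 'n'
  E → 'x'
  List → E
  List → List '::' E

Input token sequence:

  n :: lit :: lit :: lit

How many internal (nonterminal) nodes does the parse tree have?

8

[List [List [List [List [E n]] :: [E lit]] :: [E lit]] :: [E lit]]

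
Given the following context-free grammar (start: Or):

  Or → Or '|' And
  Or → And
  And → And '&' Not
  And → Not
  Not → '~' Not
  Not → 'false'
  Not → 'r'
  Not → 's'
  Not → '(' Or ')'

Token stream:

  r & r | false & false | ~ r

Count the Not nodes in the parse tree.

[Or [Or [Or [And [And [Not r]] & [Not r]]] | [And [And [Not false]] & [Not false]]] | [And [Not ~ [Not r]]]]

6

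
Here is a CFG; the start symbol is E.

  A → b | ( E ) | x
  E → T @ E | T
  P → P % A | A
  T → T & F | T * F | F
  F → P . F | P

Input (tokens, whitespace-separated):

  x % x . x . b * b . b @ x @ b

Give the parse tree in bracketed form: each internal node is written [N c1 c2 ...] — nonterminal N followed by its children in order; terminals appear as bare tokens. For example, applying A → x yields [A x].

[E [T [T [F [P [P [A x]] % [A x]] . [F [P [A x]] . [F [P [A b]]]]]] * [F [P [A b]] . [F [P [A b]]]]] @ [E [T [F [P [A x]]]] @ [E [T [F [P [A b]]]]]]]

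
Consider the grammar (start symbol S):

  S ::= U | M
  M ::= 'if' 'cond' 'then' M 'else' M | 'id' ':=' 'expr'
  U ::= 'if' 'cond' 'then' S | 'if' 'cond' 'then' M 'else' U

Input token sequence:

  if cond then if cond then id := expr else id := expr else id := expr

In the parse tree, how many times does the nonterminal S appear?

[S [M if cond then [M if cond then [M id := expr] else [M id := expr]] else [M id := expr]]]

1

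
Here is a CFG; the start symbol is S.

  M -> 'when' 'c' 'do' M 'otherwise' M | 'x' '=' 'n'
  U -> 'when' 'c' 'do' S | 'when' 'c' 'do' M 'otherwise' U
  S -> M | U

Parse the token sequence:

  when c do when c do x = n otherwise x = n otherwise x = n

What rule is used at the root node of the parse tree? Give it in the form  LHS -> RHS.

[S [M when c do [M when c do [M x = n] otherwise [M x = n]] otherwise [M x = n]]]

S -> M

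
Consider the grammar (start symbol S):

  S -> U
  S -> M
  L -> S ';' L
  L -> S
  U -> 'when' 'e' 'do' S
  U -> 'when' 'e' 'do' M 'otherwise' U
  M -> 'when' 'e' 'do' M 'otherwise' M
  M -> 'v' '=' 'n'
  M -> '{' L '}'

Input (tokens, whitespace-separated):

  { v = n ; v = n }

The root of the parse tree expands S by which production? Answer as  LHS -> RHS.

S -> M

[S [M { [L [S [M v = n]] ; [L [S [M v = n]]]] }]]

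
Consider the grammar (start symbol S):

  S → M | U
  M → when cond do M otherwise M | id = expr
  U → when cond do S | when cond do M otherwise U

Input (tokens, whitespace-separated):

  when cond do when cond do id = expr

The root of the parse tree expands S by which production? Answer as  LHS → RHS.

[S [U when cond do [S [U when cond do [S [M id = expr]]]]]]

S → U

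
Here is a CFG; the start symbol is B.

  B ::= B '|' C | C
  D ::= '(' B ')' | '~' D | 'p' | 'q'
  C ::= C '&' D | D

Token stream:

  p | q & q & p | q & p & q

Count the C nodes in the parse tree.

7

[B [B [B [C [D p]]] | [C [C [C [D q]] & [D q]] & [D p]]] | [C [C [C [D q]] & [D p]] & [D q]]]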